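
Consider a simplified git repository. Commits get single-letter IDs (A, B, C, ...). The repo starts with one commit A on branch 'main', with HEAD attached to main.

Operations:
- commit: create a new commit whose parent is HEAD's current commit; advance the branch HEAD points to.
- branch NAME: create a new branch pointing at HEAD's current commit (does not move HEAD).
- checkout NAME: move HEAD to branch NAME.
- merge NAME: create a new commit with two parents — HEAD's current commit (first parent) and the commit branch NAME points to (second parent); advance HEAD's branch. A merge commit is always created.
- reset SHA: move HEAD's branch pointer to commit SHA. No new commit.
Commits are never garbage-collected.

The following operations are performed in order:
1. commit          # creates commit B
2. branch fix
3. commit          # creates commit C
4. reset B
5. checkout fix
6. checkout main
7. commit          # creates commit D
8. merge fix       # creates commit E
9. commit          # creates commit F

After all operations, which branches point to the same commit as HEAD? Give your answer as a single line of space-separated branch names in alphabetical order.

Answer: main

Derivation:
After op 1 (commit): HEAD=main@B [main=B]
After op 2 (branch): HEAD=main@B [fix=B main=B]
After op 3 (commit): HEAD=main@C [fix=B main=C]
After op 4 (reset): HEAD=main@B [fix=B main=B]
After op 5 (checkout): HEAD=fix@B [fix=B main=B]
After op 6 (checkout): HEAD=main@B [fix=B main=B]
After op 7 (commit): HEAD=main@D [fix=B main=D]
After op 8 (merge): HEAD=main@E [fix=B main=E]
After op 9 (commit): HEAD=main@F [fix=B main=F]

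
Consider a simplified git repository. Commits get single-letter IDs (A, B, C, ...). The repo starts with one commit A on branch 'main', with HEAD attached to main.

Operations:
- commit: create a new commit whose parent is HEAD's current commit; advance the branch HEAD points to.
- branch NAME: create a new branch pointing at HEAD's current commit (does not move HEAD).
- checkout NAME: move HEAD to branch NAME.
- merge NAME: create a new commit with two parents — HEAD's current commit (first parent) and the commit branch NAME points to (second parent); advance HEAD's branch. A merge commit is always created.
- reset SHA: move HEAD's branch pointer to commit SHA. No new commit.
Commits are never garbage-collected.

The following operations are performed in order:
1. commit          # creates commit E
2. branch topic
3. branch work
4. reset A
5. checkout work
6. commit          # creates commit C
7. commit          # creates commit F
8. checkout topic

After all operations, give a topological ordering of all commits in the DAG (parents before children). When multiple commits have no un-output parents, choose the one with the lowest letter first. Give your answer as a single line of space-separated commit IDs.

Answer: A E C F

Derivation:
After op 1 (commit): HEAD=main@E [main=E]
After op 2 (branch): HEAD=main@E [main=E topic=E]
After op 3 (branch): HEAD=main@E [main=E topic=E work=E]
After op 4 (reset): HEAD=main@A [main=A topic=E work=E]
After op 5 (checkout): HEAD=work@E [main=A topic=E work=E]
After op 6 (commit): HEAD=work@C [main=A topic=E work=C]
After op 7 (commit): HEAD=work@F [main=A topic=E work=F]
After op 8 (checkout): HEAD=topic@E [main=A topic=E work=F]
commit A: parents=[]
commit C: parents=['E']
commit E: parents=['A']
commit F: parents=['C']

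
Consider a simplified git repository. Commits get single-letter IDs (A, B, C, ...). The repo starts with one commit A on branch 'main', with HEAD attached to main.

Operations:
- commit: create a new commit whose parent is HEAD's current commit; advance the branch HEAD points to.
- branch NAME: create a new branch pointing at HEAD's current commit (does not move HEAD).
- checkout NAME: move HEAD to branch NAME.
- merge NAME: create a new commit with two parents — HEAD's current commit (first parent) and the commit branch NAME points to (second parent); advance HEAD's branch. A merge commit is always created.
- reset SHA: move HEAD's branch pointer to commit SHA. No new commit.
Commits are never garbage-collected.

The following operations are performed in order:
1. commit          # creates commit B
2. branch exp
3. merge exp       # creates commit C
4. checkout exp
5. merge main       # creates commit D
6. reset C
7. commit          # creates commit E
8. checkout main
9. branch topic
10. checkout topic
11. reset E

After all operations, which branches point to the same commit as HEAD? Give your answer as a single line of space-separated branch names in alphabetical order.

After op 1 (commit): HEAD=main@B [main=B]
After op 2 (branch): HEAD=main@B [exp=B main=B]
After op 3 (merge): HEAD=main@C [exp=B main=C]
After op 4 (checkout): HEAD=exp@B [exp=B main=C]
After op 5 (merge): HEAD=exp@D [exp=D main=C]
After op 6 (reset): HEAD=exp@C [exp=C main=C]
After op 7 (commit): HEAD=exp@E [exp=E main=C]
After op 8 (checkout): HEAD=main@C [exp=E main=C]
After op 9 (branch): HEAD=main@C [exp=E main=C topic=C]
After op 10 (checkout): HEAD=topic@C [exp=E main=C topic=C]
After op 11 (reset): HEAD=topic@E [exp=E main=C topic=E]

Answer: exp topic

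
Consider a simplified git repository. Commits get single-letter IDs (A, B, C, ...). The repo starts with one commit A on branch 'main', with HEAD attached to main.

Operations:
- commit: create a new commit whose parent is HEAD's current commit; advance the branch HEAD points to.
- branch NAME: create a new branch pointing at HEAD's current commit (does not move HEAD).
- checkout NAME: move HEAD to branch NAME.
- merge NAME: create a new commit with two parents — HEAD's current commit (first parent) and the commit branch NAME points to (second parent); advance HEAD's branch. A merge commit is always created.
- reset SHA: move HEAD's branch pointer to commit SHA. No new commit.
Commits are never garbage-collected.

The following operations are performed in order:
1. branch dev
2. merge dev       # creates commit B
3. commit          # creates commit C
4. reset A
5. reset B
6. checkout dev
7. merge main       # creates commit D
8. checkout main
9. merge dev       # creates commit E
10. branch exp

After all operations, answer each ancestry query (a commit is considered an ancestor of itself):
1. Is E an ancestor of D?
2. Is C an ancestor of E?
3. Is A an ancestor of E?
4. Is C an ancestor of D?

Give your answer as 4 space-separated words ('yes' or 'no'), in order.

After op 1 (branch): HEAD=main@A [dev=A main=A]
After op 2 (merge): HEAD=main@B [dev=A main=B]
After op 3 (commit): HEAD=main@C [dev=A main=C]
After op 4 (reset): HEAD=main@A [dev=A main=A]
After op 5 (reset): HEAD=main@B [dev=A main=B]
After op 6 (checkout): HEAD=dev@A [dev=A main=B]
After op 7 (merge): HEAD=dev@D [dev=D main=B]
After op 8 (checkout): HEAD=main@B [dev=D main=B]
After op 9 (merge): HEAD=main@E [dev=D main=E]
After op 10 (branch): HEAD=main@E [dev=D exp=E main=E]
ancestors(D) = {A,B,D}; E in? no
ancestors(E) = {A,B,D,E}; C in? no
ancestors(E) = {A,B,D,E}; A in? yes
ancestors(D) = {A,B,D}; C in? no

Answer: no no yes no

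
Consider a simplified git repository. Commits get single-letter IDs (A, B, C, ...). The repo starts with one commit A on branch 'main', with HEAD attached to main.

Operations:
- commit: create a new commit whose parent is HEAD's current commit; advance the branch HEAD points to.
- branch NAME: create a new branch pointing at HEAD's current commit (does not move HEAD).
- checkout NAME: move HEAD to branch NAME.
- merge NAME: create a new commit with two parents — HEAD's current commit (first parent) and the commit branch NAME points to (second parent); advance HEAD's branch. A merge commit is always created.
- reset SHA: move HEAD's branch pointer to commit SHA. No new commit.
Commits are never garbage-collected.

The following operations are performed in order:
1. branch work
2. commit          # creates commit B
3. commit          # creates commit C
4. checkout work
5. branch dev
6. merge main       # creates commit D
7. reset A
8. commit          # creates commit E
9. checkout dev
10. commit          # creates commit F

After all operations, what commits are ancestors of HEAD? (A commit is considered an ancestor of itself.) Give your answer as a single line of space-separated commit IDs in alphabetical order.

After op 1 (branch): HEAD=main@A [main=A work=A]
After op 2 (commit): HEAD=main@B [main=B work=A]
After op 3 (commit): HEAD=main@C [main=C work=A]
After op 4 (checkout): HEAD=work@A [main=C work=A]
After op 5 (branch): HEAD=work@A [dev=A main=C work=A]
After op 6 (merge): HEAD=work@D [dev=A main=C work=D]
After op 7 (reset): HEAD=work@A [dev=A main=C work=A]
After op 8 (commit): HEAD=work@E [dev=A main=C work=E]
After op 9 (checkout): HEAD=dev@A [dev=A main=C work=E]
After op 10 (commit): HEAD=dev@F [dev=F main=C work=E]

Answer: A F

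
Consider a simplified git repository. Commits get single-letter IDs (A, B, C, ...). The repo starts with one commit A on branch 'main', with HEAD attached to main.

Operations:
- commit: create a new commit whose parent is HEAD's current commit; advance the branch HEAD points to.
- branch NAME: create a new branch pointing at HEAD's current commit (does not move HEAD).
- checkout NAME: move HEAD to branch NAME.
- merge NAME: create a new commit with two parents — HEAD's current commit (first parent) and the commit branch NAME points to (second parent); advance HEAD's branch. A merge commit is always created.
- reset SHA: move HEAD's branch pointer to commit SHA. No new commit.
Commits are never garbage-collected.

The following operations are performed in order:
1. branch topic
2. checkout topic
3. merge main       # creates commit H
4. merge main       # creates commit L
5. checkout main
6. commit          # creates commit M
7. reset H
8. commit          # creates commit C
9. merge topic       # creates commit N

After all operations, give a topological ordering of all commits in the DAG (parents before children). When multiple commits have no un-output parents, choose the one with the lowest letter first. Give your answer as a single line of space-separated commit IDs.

Answer: A H C L M N

Derivation:
After op 1 (branch): HEAD=main@A [main=A topic=A]
After op 2 (checkout): HEAD=topic@A [main=A topic=A]
After op 3 (merge): HEAD=topic@H [main=A topic=H]
After op 4 (merge): HEAD=topic@L [main=A topic=L]
After op 5 (checkout): HEAD=main@A [main=A topic=L]
After op 6 (commit): HEAD=main@M [main=M topic=L]
After op 7 (reset): HEAD=main@H [main=H topic=L]
After op 8 (commit): HEAD=main@C [main=C topic=L]
After op 9 (merge): HEAD=main@N [main=N topic=L]
commit A: parents=[]
commit C: parents=['H']
commit H: parents=['A', 'A']
commit L: parents=['H', 'A']
commit M: parents=['A']
commit N: parents=['C', 'L']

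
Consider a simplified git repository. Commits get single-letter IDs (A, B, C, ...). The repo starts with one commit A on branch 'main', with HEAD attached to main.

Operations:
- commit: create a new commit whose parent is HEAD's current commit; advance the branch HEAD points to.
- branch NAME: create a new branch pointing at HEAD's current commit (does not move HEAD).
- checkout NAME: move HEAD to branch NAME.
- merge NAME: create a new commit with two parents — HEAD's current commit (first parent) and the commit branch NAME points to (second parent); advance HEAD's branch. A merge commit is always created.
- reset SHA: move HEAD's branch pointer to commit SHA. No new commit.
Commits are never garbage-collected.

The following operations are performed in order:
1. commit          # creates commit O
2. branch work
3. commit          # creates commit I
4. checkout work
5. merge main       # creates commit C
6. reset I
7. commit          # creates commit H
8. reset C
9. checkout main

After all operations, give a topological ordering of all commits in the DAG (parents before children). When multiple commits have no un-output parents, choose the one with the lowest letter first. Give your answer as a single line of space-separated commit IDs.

After op 1 (commit): HEAD=main@O [main=O]
After op 2 (branch): HEAD=main@O [main=O work=O]
After op 3 (commit): HEAD=main@I [main=I work=O]
After op 4 (checkout): HEAD=work@O [main=I work=O]
After op 5 (merge): HEAD=work@C [main=I work=C]
After op 6 (reset): HEAD=work@I [main=I work=I]
After op 7 (commit): HEAD=work@H [main=I work=H]
After op 8 (reset): HEAD=work@C [main=I work=C]
After op 9 (checkout): HEAD=main@I [main=I work=C]
commit A: parents=[]
commit C: parents=['O', 'I']
commit H: parents=['I']
commit I: parents=['O']
commit O: parents=['A']

Answer: A O I C H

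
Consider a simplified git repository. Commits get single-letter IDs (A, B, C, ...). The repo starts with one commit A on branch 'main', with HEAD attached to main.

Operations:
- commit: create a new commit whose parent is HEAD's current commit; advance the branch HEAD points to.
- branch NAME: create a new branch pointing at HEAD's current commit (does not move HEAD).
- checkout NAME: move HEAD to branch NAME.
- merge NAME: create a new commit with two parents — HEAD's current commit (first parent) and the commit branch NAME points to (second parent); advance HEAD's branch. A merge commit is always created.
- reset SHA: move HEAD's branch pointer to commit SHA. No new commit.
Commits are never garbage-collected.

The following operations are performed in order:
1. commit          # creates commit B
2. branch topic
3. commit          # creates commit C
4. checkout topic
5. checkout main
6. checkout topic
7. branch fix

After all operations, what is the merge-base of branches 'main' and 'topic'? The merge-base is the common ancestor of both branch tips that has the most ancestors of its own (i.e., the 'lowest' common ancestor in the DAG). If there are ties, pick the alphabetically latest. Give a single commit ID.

Answer: B

Derivation:
After op 1 (commit): HEAD=main@B [main=B]
After op 2 (branch): HEAD=main@B [main=B topic=B]
After op 3 (commit): HEAD=main@C [main=C topic=B]
After op 4 (checkout): HEAD=topic@B [main=C topic=B]
After op 5 (checkout): HEAD=main@C [main=C topic=B]
After op 6 (checkout): HEAD=topic@B [main=C topic=B]
After op 7 (branch): HEAD=topic@B [fix=B main=C topic=B]
ancestors(main=C): ['A', 'B', 'C']
ancestors(topic=B): ['A', 'B']
common: ['A', 'B']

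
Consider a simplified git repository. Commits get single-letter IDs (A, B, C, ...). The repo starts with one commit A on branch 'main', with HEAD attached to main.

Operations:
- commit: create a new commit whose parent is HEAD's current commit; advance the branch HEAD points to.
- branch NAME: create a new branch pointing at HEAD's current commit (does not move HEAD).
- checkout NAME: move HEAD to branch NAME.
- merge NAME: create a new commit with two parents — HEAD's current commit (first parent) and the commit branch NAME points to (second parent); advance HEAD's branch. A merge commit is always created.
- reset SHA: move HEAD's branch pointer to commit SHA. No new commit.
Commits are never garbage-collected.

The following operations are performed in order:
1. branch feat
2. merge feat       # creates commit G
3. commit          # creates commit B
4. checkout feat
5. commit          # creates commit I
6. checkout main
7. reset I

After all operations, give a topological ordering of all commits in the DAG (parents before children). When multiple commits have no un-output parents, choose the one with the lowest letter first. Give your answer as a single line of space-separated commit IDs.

Answer: A G B I

Derivation:
After op 1 (branch): HEAD=main@A [feat=A main=A]
After op 2 (merge): HEAD=main@G [feat=A main=G]
After op 3 (commit): HEAD=main@B [feat=A main=B]
After op 4 (checkout): HEAD=feat@A [feat=A main=B]
After op 5 (commit): HEAD=feat@I [feat=I main=B]
After op 6 (checkout): HEAD=main@B [feat=I main=B]
After op 7 (reset): HEAD=main@I [feat=I main=I]
commit A: parents=[]
commit B: parents=['G']
commit G: parents=['A', 'A']
commit I: parents=['A']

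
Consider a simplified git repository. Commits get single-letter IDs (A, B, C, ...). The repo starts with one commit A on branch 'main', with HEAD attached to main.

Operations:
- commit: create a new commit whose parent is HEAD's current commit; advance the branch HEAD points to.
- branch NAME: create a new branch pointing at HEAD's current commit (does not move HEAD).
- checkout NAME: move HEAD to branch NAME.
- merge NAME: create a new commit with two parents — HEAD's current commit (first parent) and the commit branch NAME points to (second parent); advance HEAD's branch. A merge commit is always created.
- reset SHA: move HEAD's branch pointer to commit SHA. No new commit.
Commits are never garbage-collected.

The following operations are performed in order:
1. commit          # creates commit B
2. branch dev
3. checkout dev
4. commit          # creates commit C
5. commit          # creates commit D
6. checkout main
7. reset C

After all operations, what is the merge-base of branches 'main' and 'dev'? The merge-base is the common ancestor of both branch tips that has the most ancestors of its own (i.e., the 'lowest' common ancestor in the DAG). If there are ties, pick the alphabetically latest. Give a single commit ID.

After op 1 (commit): HEAD=main@B [main=B]
After op 2 (branch): HEAD=main@B [dev=B main=B]
After op 3 (checkout): HEAD=dev@B [dev=B main=B]
After op 4 (commit): HEAD=dev@C [dev=C main=B]
After op 5 (commit): HEAD=dev@D [dev=D main=B]
After op 6 (checkout): HEAD=main@B [dev=D main=B]
After op 7 (reset): HEAD=main@C [dev=D main=C]
ancestors(main=C): ['A', 'B', 'C']
ancestors(dev=D): ['A', 'B', 'C', 'D']
common: ['A', 'B', 'C']

Answer: C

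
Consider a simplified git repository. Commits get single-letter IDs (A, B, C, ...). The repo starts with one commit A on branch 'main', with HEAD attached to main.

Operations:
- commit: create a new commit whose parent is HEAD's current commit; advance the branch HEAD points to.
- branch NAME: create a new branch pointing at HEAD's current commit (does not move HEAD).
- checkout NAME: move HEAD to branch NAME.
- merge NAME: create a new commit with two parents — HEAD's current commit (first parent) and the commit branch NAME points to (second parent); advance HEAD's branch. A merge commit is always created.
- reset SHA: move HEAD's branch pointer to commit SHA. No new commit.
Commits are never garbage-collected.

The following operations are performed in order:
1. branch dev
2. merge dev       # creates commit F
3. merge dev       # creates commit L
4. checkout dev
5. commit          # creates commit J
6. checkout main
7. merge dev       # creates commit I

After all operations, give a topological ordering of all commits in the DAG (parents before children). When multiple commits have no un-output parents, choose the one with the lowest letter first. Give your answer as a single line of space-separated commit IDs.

After op 1 (branch): HEAD=main@A [dev=A main=A]
After op 2 (merge): HEAD=main@F [dev=A main=F]
After op 3 (merge): HEAD=main@L [dev=A main=L]
After op 4 (checkout): HEAD=dev@A [dev=A main=L]
After op 5 (commit): HEAD=dev@J [dev=J main=L]
After op 6 (checkout): HEAD=main@L [dev=J main=L]
After op 7 (merge): HEAD=main@I [dev=J main=I]
commit A: parents=[]
commit F: parents=['A', 'A']
commit I: parents=['L', 'J']
commit J: parents=['A']
commit L: parents=['F', 'A']

Answer: A F J L I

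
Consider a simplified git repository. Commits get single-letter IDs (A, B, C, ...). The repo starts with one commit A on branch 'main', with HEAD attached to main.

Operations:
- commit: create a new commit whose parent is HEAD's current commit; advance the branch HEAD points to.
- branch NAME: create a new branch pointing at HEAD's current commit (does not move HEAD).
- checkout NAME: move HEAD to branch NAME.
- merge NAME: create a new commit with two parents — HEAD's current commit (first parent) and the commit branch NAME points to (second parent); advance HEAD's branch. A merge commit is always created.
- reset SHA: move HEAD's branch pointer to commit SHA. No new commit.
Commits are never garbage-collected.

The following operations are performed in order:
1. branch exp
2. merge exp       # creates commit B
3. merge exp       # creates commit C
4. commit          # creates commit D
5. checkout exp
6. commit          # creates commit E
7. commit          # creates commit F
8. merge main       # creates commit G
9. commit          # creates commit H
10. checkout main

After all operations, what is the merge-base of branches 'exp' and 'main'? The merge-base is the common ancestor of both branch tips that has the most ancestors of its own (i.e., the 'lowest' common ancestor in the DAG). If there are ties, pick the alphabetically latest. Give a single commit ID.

Answer: D

Derivation:
After op 1 (branch): HEAD=main@A [exp=A main=A]
After op 2 (merge): HEAD=main@B [exp=A main=B]
After op 3 (merge): HEAD=main@C [exp=A main=C]
After op 4 (commit): HEAD=main@D [exp=A main=D]
After op 5 (checkout): HEAD=exp@A [exp=A main=D]
After op 6 (commit): HEAD=exp@E [exp=E main=D]
After op 7 (commit): HEAD=exp@F [exp=F main=D]
After op 8 (merge): HEAD=exp@G [exp=G main=D]
After op 9 (commit): HEAD=exp@H [exp=H main=D]
After op 10 (checkout): HEAD=main@D [exp=H main=D]
ancestors(exp=H): ['A', 'B', 'C', 'D', 'E', 'F', 'G', 'H']
ancestors(main=D): ['A', 'B', 'C', 'D']
common: ['A', 'B', 'C', 'D']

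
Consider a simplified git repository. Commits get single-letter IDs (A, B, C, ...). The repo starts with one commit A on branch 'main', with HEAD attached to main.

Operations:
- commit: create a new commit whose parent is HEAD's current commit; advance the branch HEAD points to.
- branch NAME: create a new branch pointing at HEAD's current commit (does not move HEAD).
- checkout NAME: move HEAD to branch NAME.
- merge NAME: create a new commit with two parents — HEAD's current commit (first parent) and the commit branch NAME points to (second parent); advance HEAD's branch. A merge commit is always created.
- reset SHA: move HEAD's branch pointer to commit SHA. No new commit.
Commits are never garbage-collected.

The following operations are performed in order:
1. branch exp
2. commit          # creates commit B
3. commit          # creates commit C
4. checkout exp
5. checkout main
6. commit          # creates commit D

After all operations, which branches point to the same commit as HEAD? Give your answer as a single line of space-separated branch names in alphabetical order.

Answer: main

Derivation:
After op 1 (branch): HEAD=main@A [exp=A main=A]
After op 2 (commit): HEAD=main@B [exp=A main=B]
After op 3 (commit): HEAD=main@C [exp=A main=C]
After op 4 (checkout): HEAD=exp@A [exp=A main=C]
After op 5 (checkout): HEAD=main@C [exp=A main=C]
After op 6 (commit): HEAD=main@D [exp=A main=D]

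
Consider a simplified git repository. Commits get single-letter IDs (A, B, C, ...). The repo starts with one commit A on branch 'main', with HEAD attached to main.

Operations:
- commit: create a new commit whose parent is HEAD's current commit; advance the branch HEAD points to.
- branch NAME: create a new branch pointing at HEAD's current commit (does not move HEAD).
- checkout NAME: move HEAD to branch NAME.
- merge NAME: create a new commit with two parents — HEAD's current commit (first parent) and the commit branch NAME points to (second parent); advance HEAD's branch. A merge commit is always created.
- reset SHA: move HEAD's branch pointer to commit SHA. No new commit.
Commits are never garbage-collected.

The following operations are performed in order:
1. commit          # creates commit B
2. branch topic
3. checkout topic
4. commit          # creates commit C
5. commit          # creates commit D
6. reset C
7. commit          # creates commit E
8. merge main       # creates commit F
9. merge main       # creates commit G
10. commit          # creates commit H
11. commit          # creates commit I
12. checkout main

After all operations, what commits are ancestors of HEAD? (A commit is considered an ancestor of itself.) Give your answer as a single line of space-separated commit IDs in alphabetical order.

Answer: A B

Derivation:
After op 1 (commit): HEAD=main@B [main=B]
After op 2 (branch): HEAD=main@B [main=B topic=B]
After op 3 (checkout): HEAD=topic@B [main=B topic=B]
After op 4 (commit): HEAD=topic@C [main=B topic=C]
After op 5 (commit): HEAD=topic@D [main=B topic=D]
After op 6 (reset): HEAD=topic@C [main=B topic=C]
After op 7 (commit): HEAD=topic@E [main=B topic=E]
After op 8 (merge): HEAD=topic@F [main=B topic=F]
After op 9 (merge): HEAD=topic@G [main=B topic=G]
After op 10 (commit): HEAD=topic@H [main=B topic=H]
After op 11 (commit): HEAD=topic@I [main=B topic=I]
After op 12 (checkout): HEAD=main@B [main=B topic=I]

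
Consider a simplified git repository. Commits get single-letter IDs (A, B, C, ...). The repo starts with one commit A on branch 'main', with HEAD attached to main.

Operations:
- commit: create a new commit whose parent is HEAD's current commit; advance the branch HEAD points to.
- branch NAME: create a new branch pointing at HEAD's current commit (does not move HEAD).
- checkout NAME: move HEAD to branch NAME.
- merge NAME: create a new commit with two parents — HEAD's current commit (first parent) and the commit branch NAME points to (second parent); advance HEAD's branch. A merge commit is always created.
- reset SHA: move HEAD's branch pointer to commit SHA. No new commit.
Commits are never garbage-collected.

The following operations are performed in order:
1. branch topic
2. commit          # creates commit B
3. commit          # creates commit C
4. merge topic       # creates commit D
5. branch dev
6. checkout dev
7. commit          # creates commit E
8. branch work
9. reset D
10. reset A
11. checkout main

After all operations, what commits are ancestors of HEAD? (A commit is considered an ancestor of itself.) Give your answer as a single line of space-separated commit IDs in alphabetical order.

After op 1 (branch): HEAD=main@A [main=A topic=A]
After op 2 (commit): HEAD=main@B [main=B topic=A]
After op 3 (commit): HEAD=main@C [main=C topic=A]
After op 4 (merge): HEAD=main@D [main=D topic=A]
After op 5 (branch): HEAD=main@D [dev=D main=D topic=A]
After op 6 (checkout): HEAD=dev@D [dev=D main=D topic=A]
After op 7 (commit): HEAD=dev@E [dev=E main=D topic=A]
After op 8 (branch): HEAD=dev@E [dev=E main=D topic=A work=E]
After op 9 (reset): HEAD=dev@D [dev=D main=D topic=A work=E]
After op 10 (reset): HEAD=dev@A [dev=A main=D topic=A work=E]
After op 11 (checkout): HEAD=main@D [dev=A main=D topic=A work=E]

Answer: A B C D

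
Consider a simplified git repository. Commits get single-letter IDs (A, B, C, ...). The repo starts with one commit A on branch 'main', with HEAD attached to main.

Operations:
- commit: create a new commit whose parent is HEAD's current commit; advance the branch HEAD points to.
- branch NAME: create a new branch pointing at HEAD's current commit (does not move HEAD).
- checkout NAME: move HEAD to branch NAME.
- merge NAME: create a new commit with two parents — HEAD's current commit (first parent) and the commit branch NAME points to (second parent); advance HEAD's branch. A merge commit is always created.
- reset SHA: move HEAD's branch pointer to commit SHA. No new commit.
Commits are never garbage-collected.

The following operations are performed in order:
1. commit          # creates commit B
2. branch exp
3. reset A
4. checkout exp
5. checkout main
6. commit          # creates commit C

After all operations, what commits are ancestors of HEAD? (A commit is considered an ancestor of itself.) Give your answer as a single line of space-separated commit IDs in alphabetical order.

After op 1 (commit): HEAD=main@B [main=B]
After op 2 (branch): HEAD=main@B [exp=B main=B]
After op 3 (reset): HEAD=main@A [exp=B main=A]
After op 4 (checkout): HEAD=exp@B [exp=B main=A]
After op 5 (checkout): HEAD=main@A [exp=B main=A]
After op 6 (commit): HEAD=main@C [exp=B main=C]

Answer: A C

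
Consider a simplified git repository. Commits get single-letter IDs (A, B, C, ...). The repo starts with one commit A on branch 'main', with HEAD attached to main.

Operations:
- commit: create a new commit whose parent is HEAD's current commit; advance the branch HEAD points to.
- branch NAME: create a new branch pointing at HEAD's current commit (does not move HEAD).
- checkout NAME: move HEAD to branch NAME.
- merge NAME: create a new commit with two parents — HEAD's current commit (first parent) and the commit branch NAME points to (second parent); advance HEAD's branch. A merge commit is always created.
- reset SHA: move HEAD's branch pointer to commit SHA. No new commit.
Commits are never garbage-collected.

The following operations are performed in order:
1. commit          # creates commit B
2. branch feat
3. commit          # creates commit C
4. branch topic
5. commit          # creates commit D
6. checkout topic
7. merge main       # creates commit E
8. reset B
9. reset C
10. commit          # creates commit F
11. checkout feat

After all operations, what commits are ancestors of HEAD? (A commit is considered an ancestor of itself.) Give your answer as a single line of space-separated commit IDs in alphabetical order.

After op 1 (commit): HEAD=main@B [main=B]
After op 2 (branch): HEAD=main@B [feat=B main=B]
After op 3 (commit): HEAD=main@C [feat=B main=C]
After op 4 (branch): HEAD=main@C [feat=B main=C topic=C]
After op 5 (commit): HEAD=main@D [feat=B main=D topic=C]
After op 6 (checkout): HEAD=topic@C [feat=B main=D topic=C]
After op 7 (merge): HEAD=topic@E [feat=B main=D topic=E]
After op 8 (reset): HEAD=topic@B [feat=B main=D topic=B]
After op 9 (reset): HEAD=topic@C [feat=B main=D topic=C]
After op 10 (commit): HEAD=topic@F [feat=B main=D topic=F]
After op 11 (checkout): HEAD=feat@B [feat=B main=D topic=F]

Answer: A B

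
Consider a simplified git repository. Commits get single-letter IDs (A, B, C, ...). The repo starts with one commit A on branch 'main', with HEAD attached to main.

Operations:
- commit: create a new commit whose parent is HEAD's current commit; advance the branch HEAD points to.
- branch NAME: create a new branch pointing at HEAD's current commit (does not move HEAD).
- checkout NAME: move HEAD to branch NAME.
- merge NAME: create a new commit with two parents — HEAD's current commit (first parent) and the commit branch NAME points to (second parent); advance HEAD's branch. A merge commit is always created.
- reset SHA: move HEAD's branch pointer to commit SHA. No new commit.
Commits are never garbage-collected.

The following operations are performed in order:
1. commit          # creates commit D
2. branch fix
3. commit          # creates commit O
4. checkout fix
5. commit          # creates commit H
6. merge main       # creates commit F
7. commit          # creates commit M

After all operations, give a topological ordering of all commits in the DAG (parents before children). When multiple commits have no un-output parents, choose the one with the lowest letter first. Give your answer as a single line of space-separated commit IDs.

Answer: A D H O F M

Derivation:
After op 1 (commit): HEAD=main@D [main=D]
After op 2 (branch): HEAD=main@D [fix=D main=D]
After op 3 (commit): HEAD=main@O [fix=D main=O]
After op 4 (checkout): HEAD=fix@D [fix=D main=O]
After op 5 (commit): HEAD=fix@H [fix=H main=O]
After op 6 (merge): HEAD=fix@F [fix=F main=O]
After op 7 (commit): HEAD=fix@M [fix=M main=O]
commit A: parents=[]
commit D: parents=['A']
commit F: parents=['H', 'O']
commit H: parents=['D']
commit M: parents=['F']
commit O: parents=['D']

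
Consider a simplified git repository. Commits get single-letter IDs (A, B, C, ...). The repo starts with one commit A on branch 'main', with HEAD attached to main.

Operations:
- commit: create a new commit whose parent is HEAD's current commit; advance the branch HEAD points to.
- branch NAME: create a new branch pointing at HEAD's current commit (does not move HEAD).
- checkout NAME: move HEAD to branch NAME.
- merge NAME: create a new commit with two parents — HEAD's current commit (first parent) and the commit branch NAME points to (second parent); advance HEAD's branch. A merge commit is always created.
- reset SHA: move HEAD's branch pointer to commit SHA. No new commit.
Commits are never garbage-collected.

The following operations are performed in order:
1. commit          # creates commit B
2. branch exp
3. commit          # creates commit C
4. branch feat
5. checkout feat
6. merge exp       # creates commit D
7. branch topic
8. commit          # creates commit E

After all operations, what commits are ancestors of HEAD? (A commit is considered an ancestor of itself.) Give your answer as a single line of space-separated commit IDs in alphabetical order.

After op 1 (commit): HEAD=main@B [main=B]
After op 2 (branch): HEAD=main@B [exp=B main=B]
After op 3 (commit): HEAD=main@C [exp=B main=C]
After op 4 (branch): HEAD=main@C [exp=B feat=C main=C]
After op 5 (checkout): HEAD=feat@C [exp=B feat=C main=C]
After op 6 (merge): HEAD=feat@D [exp=B feat=D main=C]
After op 7 (branch): HEAD=feat@D [exp=B feat=D main=C topic=D]
After op 8 (commit): HEAD=feat@E [exp=B feat=E main=C topic=D]

Answer: A B C D E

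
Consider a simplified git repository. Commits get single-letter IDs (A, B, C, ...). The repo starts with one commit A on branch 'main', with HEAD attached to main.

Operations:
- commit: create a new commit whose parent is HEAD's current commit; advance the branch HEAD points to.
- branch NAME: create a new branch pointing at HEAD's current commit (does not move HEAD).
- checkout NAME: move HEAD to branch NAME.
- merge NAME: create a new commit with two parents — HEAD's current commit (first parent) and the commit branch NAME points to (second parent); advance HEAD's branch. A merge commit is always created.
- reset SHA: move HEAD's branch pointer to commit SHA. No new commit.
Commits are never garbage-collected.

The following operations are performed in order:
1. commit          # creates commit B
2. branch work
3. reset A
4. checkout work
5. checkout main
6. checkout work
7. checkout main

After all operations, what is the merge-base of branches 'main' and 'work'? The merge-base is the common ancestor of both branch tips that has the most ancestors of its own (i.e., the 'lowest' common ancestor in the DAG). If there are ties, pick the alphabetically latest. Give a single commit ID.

Answer: A

Derivation:
After op 1 (commit): HEAD=main@B [main=B]
After op 2 (branch): HEAD=main@B [main=B work=B]
After op 3 (reset): HEAD=main@A [main=A work=B]
After op 4 (checkout): HEAD=work@B [main=A work=B]
After op 5 (checkout): HEAD=main@A [main=A work=B]
After op 6 (checkout): HEAD=work@B [main=A work=B]
After op 7 (checkout): HEAD=main@A [main=A work=B]
ancestors(main=A): ['A']
ancestors(work=B): ['A', 'B']
common: ['A']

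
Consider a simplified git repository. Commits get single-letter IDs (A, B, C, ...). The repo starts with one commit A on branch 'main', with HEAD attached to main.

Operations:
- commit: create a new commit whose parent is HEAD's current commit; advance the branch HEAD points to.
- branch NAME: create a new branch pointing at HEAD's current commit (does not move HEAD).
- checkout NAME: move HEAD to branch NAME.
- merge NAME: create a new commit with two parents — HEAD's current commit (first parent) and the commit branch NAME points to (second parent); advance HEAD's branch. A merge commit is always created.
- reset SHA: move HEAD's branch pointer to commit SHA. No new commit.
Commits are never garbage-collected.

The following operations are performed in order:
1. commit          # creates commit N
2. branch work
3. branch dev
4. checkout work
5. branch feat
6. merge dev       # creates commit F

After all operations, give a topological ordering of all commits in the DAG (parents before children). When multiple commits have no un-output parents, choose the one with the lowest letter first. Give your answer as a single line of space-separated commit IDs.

Answer: A N F

Derivation:
After op 1 (commit): HEAD=main@N [main=N]
After op 2 (branch): HEAD=main@N [main=N work=N]
After op 3 (branch): HEAD=main@N [dev=N main=N work=N]
After op 4 (checkout): HEAD=work@N [dev=N main=N work=N]
After op 5 (branch): HEAD=work@N [dev=N feat=N main=N work=N]
After op 6 (merge): HEAD=work@F [dev=N feat=N main=N work=F]
commit A: parents=[]
commit F: parents=['N', 'N']
commit N: parents=['A']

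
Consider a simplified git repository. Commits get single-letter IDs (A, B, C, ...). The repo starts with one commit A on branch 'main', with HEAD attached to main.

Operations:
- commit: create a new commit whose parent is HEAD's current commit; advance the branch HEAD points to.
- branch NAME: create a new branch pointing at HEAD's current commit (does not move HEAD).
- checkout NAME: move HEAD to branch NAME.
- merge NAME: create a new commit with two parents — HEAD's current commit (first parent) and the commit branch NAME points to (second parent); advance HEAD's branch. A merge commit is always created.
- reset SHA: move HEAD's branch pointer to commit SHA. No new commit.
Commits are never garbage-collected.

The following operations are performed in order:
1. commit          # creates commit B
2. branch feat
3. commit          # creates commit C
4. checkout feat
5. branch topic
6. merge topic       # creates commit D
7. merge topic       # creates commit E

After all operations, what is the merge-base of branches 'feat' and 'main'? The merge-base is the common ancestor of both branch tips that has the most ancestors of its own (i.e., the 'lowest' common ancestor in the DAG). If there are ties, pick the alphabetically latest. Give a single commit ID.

Answer: B

Derivation:
After op 1 (commit): HEAD=main@B [main=B]
After op 2 (branch): HEAD=main@B [feat=B main=B]
After op 3 (commit): HEAD=main@C [feat=B main=C]
After op 4 (checkout): HEAD=feat@B [feat=B main=C]
After op 5 (branch): HEAD=feat@B [feat=B main=C topic=B]
After op 6 (merge): HEAD=feat@D [feat=D main=C topic=B]
After op 7 (merge): HEAD=feat@E [feat=E main=C topic=B]
ancestors(feat=E): ['A', 'B', 'D', 'E']
ancestors(main=C): ['A', 'B', 'C']
common: ['A', 'B']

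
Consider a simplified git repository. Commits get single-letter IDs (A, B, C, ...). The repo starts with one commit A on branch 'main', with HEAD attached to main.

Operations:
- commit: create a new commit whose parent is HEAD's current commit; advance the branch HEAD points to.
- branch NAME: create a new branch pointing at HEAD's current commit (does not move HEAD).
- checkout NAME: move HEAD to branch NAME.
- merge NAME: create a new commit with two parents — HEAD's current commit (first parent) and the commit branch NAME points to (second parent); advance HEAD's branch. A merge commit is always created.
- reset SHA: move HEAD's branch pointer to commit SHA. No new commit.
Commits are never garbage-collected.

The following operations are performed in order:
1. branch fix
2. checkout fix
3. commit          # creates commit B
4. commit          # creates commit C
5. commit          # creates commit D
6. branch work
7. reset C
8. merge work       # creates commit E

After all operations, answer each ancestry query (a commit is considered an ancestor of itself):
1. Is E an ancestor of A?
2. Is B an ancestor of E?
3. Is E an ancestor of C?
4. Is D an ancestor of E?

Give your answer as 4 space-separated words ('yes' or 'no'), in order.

After op 1 (branch): HEAD=main@A [fix=A main=A]
After op 2 (checkout): HEAD=fix@A [fix=A main=A]
After op 3 (commit): HEAD=fix@B [fix=B main=A]
After op 4 (commit): HEAD=fix@C [fix=C main=A]
After op 5 (commit): HEAD=fix@D [fix=D main=A]
After op 6 (branch): HEAD=fix@D [fix=D main=A work=D]
After op 7 (reset): HEAD=fix@C [fix=C main=A work=D]
After op 8 (merge): HEAD=fix@E [fix=E main=A work=D]
ancestors(A) = {A}; E in? no
ancestors(E) = {A,B,C,D,E}; B in? yes
ancestors(C) = {A,B,C}; E in? no
ancestors(E) = {A,B,C,D,E}; D in? yes

Answer: no yes no yes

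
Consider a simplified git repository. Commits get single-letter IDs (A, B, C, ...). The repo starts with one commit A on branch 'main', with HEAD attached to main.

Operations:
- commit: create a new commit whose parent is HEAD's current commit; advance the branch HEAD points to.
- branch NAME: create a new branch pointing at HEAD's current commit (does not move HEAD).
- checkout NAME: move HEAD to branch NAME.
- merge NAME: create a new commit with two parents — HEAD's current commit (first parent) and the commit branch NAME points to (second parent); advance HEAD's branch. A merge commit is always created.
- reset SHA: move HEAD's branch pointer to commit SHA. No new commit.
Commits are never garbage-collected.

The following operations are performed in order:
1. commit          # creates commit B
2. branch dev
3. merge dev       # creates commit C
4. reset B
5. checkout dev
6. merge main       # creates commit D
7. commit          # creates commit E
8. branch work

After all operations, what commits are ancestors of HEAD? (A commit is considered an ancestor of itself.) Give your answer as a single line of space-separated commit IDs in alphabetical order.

Answer: A B D E

Derivation:
After op 1 (commit): HEAD=main@B [main=B]
After op 2 (branch): HEAD=main@B [dev=B main=B]
After op 3 (merge): HEAD=main@C [dev=B main=C]
After op 4 (reset): HEAD=main@B [dev=B main=B]
After op 5 (checkout): HEAD=dev@B [dev=B main=B]
After op 6 (merge): HEAD=dev@D [dev=D main=B]
After op 7 (commit): HEAD=dev@E [dev=E main=B]
After op 8 (branch): HEAD=dev@E [dev=E main=B work=E]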